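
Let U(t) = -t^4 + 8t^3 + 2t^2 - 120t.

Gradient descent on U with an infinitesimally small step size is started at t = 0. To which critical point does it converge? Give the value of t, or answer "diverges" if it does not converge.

3

U'(t) = -4(t - 5)(t - 3)(t + 2), so U'(0) = -120.
Gradient descent moves in the -U' direction, i.e. t is increasing.
The nearest critical point in that direction is t = 3, where U'' = 40 > 0 (a local minimum). The iterate converges there.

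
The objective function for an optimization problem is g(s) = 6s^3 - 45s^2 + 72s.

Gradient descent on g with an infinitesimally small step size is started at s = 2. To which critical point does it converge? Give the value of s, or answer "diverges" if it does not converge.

g'(s) = 18(s - 4)(s - 1), so g'(2) = -36.
Gradient descent moves in the -g' direction, i.e. s is increasing.
The nearest critical point in that direction is s = 4, where g'' = 54 > 0 (a local minimum). The iterate converges there.

4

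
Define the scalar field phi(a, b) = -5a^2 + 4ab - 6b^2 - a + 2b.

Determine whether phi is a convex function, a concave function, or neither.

phi is quadratic, so its Hessian is the constant matrix H = [[-10, 4], [4, -12]].
det(H) = 104, tr(H) = -22.
det(H) > 0 and tr(H) < 0, so H is negative definite everywhere: concave.

concave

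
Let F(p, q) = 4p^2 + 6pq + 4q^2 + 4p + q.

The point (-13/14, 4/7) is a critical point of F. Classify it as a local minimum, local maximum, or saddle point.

The Hessian of F is constant: H = [[8, 6], [6, 8]].
det(H) = 8·8 − 6² = 28.
det(H) > 0 and tr(H) = 16 > 0, so H is positive definite and the point is a local minimum.

local minimum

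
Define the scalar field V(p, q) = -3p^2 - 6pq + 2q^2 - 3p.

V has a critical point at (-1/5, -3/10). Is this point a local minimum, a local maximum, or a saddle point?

The Hessian of V is constant: H = [[-6, -6], [-6, 4]].
det(H) = (-6)·4 − (-6)² = -60.
Since det(H) < 0, H is indefinite and the critical point is a saddle point.

saddle point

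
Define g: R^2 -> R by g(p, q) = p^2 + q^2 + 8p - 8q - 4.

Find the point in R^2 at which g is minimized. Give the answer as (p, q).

(-4, 4)

g(p,q) separates as A(p) + B(q) − 4, so its minimum is min A + min B − 4.
A'(p) = 2p + 8 vanishes at p ∈ {-4}; B'(q) = 2q - 8 vanishes at q ∈ {4}.
Local minima of A (where A''>0): A(-4)=-16. Local minima of B: B(4)=-16.
So the global minimum of g is A(-4) + B(4) − 4 = -16 − 16 − 4 = -36, attained at (-4, 4).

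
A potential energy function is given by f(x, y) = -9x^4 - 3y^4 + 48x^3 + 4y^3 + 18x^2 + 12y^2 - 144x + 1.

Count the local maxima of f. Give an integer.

4

f separates as a function of x plus a function of y, so ∇f=0 decouples.
∂f/∂x = -36(x - 4)(x - 1)(x + 1) = 0 at x ∈ {-1, 1, 4}; ∂f/∂y = -12y(y - 2)(y + 1) = 0 at y ∈ {-1, 0, 2}.
The Hessian is diagonal: diag(f_xx, f_yy). Second derivatives: f_xx(-1)=-360, f_xx(1)=216, f_xx(4)=-540; f_yy(-1)=-36, f_yy(0)=24, f_yy(2)=-72.
Local maxima occur where both diagonal entries negative: (-1, -1), (-1, 2), (4, -1), (4, 2). Count: 4.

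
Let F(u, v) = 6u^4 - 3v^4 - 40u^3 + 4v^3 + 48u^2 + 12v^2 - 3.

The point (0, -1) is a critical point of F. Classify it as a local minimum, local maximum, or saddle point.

saddle point

The mixed partial ∂²F/∂u∂v is 0, so the Hessian at any point is diag(F_uu, F_vv) = diag(24(3u^2 - 10u + 4), 12(-3v^2 + 2v + 2)).
At (0, -1): H = diag(96, -36).
The eigenvalues have opposite signs, so H is indefinite: a saddle point.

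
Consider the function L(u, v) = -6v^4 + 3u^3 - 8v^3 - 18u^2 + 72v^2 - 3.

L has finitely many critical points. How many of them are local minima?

L separates as a function of u plus a function of v, so ∇L=0 decouples.
∂L/∂u = 9u(u - 4) = 0 at u ∈ {0, 4}; ∂L/∂v = -24v(v - 2)(v + 3) = 0 at v ∈ {-3, 0, 2}.
The Hessian is diagonal: diag(L_uu, L_vv). Second derivatives: L_uu(0)=-36, L_uu(4)=36; L_vv(-3)=-360, L_vv(0)=144, L_vv(2)=-240.
Local minima occur where both diagonal entries positive: (4, 0). Count: 1.

1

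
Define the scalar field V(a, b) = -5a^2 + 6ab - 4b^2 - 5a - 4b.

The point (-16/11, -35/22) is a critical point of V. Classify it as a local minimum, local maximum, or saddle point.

The Hessian of V is constant: H = [[-10, 6], [6, -8]].
det(H) = (-10)·(-8) − 6² = 44.
det(H) > 0 and tr(H) = -18 < 0, so H is negative definite and the point is a local maximum.

local maximum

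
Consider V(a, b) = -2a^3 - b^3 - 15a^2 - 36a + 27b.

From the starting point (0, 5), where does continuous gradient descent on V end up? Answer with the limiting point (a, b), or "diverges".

diverges

V is separable, so gradient descent decouples: a follows -∂V/∂a, b follows -∂V/∂b.
∂V/∂a = -6(a + 2)(a + 3); at a=0 this is -36, so a increases.
∂V/∂b = -3(b - 3)(b + 3); at b=5 this is -48, so b increases.
The a-coordinate has no critical point in that direction and runs off to infinity.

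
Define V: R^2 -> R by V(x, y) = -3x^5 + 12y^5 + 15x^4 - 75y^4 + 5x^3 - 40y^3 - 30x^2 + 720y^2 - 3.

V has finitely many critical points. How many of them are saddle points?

8

V separates as a function of x plus a function of y, so ∇V=0 decouples.
∂V/∂x = -15x(x - 4)(x - 1)(x + 1) = 0 at x ∈ {-1, 0, 1, 4}; ∂V/∂y = 60y(y - 4)(y - 3)(y + 2) = 0 at y ∈ {-2, 0, 3, 4}.
The Hessian is diagonal: diag(V_xx, V_yy). Second derivatives: V_xx(-1)=150, V_xx(0)=-60, V_xx(1)=90, V_xx(4)=-900; V_yy(-2)=-3600, V_yy(0)=1440, V_yy(3)=-900, V_yy(4)=1440.
Saddle points occur where the two diagonal entries have opposite signs: (-1, -2), (-1, 3), (0, 0), (0, 4), (1, -2), (1, 3), (4, 0), (4, 4). Count: 8.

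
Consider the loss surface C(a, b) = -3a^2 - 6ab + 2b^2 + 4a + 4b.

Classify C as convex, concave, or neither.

C is quadratic, so its Hessian is the constant matrix H = [[-6, -6], [-6, 4]].
det(H) = -60, tr(H) = -2.
det(H) < 0, so H is indefinite: neither convex nor concave.

neither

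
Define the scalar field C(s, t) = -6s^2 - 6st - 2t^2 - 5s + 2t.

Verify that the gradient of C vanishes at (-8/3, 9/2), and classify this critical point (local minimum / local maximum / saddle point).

∇C = (-12s - 6t - 5, -6s - 4t + 2); substituting (-8/3, 9/2) gives ∇C = (0, 0), so (-8/3, 9/2) is indeed a critical point.
The Hessian of C is constant: H = [[-12, -6], [-6, -4]].
det(H) = (-12)·(-4) − (-6)² = 12.
det(H) > 0 and tr(H) = -16 < 0, so H is negative definite and the point is a local maximum.

local maximum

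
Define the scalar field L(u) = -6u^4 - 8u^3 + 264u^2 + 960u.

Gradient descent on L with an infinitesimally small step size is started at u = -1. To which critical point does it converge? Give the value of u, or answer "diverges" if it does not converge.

-2

L'(u) = -24(u - 5)(u + 2)(u + 4), so L'(-1) = 432.
Gradient descent moves in the -L' direction, i.e. u is decreasing.
The nearest critical point in that direction is u = -2, where L'' = 336 > 0 (a local minimum). The iterate converges there.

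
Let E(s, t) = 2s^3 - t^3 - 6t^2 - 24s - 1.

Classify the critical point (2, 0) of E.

The mixed partial ∂²E/∂s∂t is 0, so the Hessian at any point is diag(E_ss, E_tt) = diag(12s, -6(t + 2)).
At (2, 0): H = diag(24, -12).
The eigenvalues have opposite signs, so H is indefinite: a saddle point.

saddle point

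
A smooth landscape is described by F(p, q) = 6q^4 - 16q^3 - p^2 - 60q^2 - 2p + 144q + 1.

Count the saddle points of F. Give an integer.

F separates as a function of p plus a function of q, so ∇F=0 decouples.
∂F/∂p = -2(p + 1) = 0 at p ∈ {-1}; ∂F/∂q = 24(q - 3)(q - 1)(q + 2) = 0 at q ∈ {-2, 1, 3}.
The Hessian is diagonal: diag(F_pp, F_qq). Second derivatives: F_pp(-1)=-2; F_qq(-2)=360, F_qq(1)=-144, F_qq(3)=240.
Saddle points occur where the two diagonal entries have opposite signs: (-1, -2), (-1, 3). Count: 2.

2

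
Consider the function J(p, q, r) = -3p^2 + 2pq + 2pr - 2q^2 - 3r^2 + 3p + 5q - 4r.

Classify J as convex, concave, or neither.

J is quadratic, so its Hessian is the constant matrix H = [[-6, 2, 2], [2, -4, 0], [2, 0, -6]].
Leading principal minors: -6, 20, -104.
Signs alternate −, +, − ⇒ H ≺ 0 ⇒ concave.

concave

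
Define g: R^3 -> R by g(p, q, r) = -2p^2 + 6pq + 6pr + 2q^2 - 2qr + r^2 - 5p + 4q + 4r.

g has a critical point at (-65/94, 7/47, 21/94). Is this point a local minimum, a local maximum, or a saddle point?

The Hessian is constant: H = [[-4, 6, 6], [6, 4, -2], [6, -2, 2]].
Leading principal minors: Δ₁ = -4, Δ₂ = -52, Δ₃ = -376.
The minors fit neither the all-positive nor the alternating-sign pattern, so H is indefinite: a saddle point.

saddle point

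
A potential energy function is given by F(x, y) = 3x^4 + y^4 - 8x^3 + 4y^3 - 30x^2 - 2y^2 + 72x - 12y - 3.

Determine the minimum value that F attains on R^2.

F(x,y) separates as P(x) + Q(y) − 3, so its minimum is min P + min Q − 3.
P'(x) = 12(x - 3)(x - 1)(x + 2) vanishes at x ∈ {-2, 1, 3}; Q'(y) = 4(y - 1)(y + 1)(y + 3) vanishes at y ∈ {-3, -1, 1}.
Local minima of P (where P''>0): P(-2)=-152, P(3)=-27. Local minima of Q: Q(-3)=-9, Q(1)=-9.
So the global minimum of F is P(-2) + Q(-3) − 3 = -152 − 9 − 3 = -164, attained at (-2, -3).

-164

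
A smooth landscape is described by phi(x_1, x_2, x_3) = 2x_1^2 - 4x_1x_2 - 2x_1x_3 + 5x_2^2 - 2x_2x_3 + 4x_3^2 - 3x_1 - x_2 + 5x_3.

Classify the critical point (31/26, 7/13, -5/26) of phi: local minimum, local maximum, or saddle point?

The Hessian is constant: H = [[4, -4, -2], [-4, 10, -2], [-2, -2, 8]].
Leading principal minors: Δ₁ = 4, Δ₂ = 24, Δ₃ = 104.
All leading minors are positive, so H is positive definite: a local minimum.

local minimum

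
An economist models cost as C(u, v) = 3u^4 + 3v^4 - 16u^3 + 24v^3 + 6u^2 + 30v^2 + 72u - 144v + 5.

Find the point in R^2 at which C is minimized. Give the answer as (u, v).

C(u,v) separates as P(u) + Q(v) + 5, so its minimum is min P + min Q + 5.
P'(u) = 12(u - 3)(u - 2)(u + 1) vanishes at u ∈ {-1, 2, 3}; Q'(v) = 12(v - 1)(v + 3)(v + 4) vanishes at v ∈ {-4, -3, 1}.
Local minima of P (where P''>0): P(-1)=-47, P(3)=81. Local minima of Q: Q(-4)=288, Q(1)=-87.
So the global minimum of C is P(-1) + Q(1) + 5 = -47 − 87 + 5 = -129, attained at (-1, 1).

(-1, 1)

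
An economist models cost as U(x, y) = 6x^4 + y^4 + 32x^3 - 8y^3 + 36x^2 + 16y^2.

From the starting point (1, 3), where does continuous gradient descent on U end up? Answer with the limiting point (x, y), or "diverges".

U is separable, so gradient descent decouples: x follows -∂U/∂x, y follows -∂U/∂y.
∂U/∂x = 24x(x + 1)(x + 3); at x=1 this is 192, so x decreases.
∂U/∂y = 4y(y - 4)(y - 2); at y=3 this is -12, so y increases.
x converges to its nearest critical value 0 (a local min of the x-part); y converges to 4. The iterate converges to (0, 4).

(0, 4)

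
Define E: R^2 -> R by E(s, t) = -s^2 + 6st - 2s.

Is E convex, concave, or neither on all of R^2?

E is quadratic, so its Hessian is the constant matrix H = [[-2, 6], [6, 0]].
det(H) = -36, tr(H) = -2.
det(H) < 0, so H is indefinite: neither convex nor concave.

neither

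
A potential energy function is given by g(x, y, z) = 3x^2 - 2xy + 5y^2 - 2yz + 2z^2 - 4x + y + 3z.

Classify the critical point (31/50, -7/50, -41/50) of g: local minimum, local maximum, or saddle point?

local minimum

The Hessian is constant: H = [[6, -2, 0], [-2, 10, -2], [0, -2, 4]].
Leading principal minors: Δ₁ = 6, Δ₂ = 56, Δ₃ = 200.
All leading minors are positive, so H is positive definite: a local minimum.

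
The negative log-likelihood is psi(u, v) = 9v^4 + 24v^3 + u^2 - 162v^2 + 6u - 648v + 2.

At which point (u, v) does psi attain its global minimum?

(-3, 3)

psi(u,v) separates as P(u) + Q(v) + 2, so its minimum is min P + min Q + 2.
P'(u) = 2u + 6 vanishes at u ∈ {-3}; Q'(v) = 36(v - 3)(v + 2)(v + 3) vanishes at v ∈ {-3, -2, 3}.
Local minima of P (where P''>0): P(-3)=-9. Local minima of Q: Q(-3)=567, Q(3)=-2025.
So the global minimum of psi is P(-3) + Q(3) + 2 = -9 − 2025 + 2 = -2032, attained at (-3, 3).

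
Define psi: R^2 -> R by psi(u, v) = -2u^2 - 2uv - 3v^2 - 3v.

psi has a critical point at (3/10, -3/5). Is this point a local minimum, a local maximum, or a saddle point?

local maximum

The Hessian of psi is constant: H = [[-4, -2], [-2, -6]].
det(H) = (-4)·(-6) − (-2)² = 20.
det(H) > 0 and tr(H) = -10 < 0, so H is negative definite and the point is a local maximum.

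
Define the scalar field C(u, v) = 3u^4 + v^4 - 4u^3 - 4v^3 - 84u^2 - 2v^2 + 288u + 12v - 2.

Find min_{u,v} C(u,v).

-1483

C(u,v) separates as P(u) + Q(v) − 2, so its minimum is min P + min Q − 2.
P'(u) = 12(u - 3)(u - 2)(u + 4) vanishes at u ∈ {-4, 2, 3}; Q'(v) = 4(v - 3)(v - 1)(v + 1) vanishes at v ∈ {-1, 1, 3}.
Local minima of P (where P''>0): P(-4)=-1472, P(3)=243. Local minima of Q: Q(-1)=-9, Q(3)=-9.
So the global minimum of C is P(-4) + Q(-1) − 2 = -1472 − 9 − 2 = -1483, attained at (-4, -1).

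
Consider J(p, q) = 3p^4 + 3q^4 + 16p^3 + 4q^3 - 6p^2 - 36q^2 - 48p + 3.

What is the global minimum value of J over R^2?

J(p,q) separates as A(p) + B(q) + 3, so its minimum is min A + min B + 3.
A'(p) = 12(p - 1)(p + 1)(p + 4) vanishes at p ∈ {-4, -1, 1}; B'(q) = 12q(q - 2)(q + 3) vanishes at q ∈ {-3, 0, 2}.
Local minima of A (where A''>0): A(-4)=-160, A(1)=-35. Local minima of B: B(-3)=-189, B(2)=-64.
So the global minimum of J is A(-4) + B(-3) + 3 = -160 − 189 + 3 = -346, attained at (-4, -3).

-346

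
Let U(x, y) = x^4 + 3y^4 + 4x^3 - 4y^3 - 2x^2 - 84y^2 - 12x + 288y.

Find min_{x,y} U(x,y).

U(x,y) separates as P(x) + Q(y), so its minimum is min P + min Q.
P'(x) = 4(x - 1)(x + 1)(x + 3) vanishes at x ∈ {-3, -1, 1}; Q'(y) = 12(y - 3)(y - 2)(y + 4) vanishes at y ∈ {-4, 2, 3}.
Local minima of P (where P''>0): P(-3)=-9, P(1)=-9. Local minima of Q: Q(-4)=-1472, Q(3)=243.
So the global minimum of U is P(-3) + Q(-4) = -9 − 1472 = -1481, attained at (-3, -4).

-1481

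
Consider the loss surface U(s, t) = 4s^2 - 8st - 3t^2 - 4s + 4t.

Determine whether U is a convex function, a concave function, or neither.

U is quadratic, so its Hessian is the constant matrix H = [[8, -8], [-8, -6]].
det(H) = -112, tr(H) = 2.
det(H) < 0, so H is indefinite: neither convex nor concave.

neither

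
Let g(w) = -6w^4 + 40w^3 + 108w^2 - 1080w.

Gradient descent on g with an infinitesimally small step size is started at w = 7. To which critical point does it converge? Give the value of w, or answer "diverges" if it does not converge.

diverges

g'(w) = -24(w - 5)(w - 3)(w + 3), so g'(7) = -1920.
Gradient descent moves in the -g' direction, i.e. w is increasing.
There is no critical point above w=7, and g' keeps the same sign, so the iterate runs off to +∞.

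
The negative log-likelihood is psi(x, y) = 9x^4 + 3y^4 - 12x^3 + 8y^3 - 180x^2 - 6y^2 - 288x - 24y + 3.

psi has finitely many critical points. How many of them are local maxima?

1

psi separates as a function of x plus a function of y, so ∇psi=0 decouples.
∂psi/∂x = 36(x - 4)(x + 1)(x + 2) = 0 at x ∈ {-2, -1, 4}; ∂psi/∂y = 12(y - 1)(y + 1)(y + 2) = 0 at y ∈ {-2, -1, 1}.
The Hessian is diagonal: diag(psi_xx, psi_yy). Second derivatives: psi_xx(-2)=216, psi_xx(-1)=-180, psi_xx(4)=1080; psi_yy(-2)=36, psi_yy(-1)=-24, psi_yy(1)=72.
Local maxima occur where both diagonal entries negative: (-1, -1). Count: 1.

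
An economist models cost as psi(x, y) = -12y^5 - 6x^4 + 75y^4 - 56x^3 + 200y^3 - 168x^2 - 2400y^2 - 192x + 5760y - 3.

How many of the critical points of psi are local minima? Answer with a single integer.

psi separates as a function of x plus a function of y, so ∇psi=0 decouples.
∂psi/∂x = -24(x + 1)(x + 2)(x + 4) = 0 at x ∈ {-4, -2, -1}; ∂psi/∂y = -60(y - 4)(y - 3)(y - 2)(y + 4) = 0 at y ∈ {-4, 2, 3, 4}.
The Hessian is diagonal: diag(psi_xx, psi_yy). Second derivatives: psi_xx(-4)=-144, psi_xx(-2)=48, psi_xx(-1)=-72; psi_yy(-4)=20160, psi_yy(2)=-720, psi_yy(3)=420, psi_yy(4)=-960.
Local minima occur where both diagonal entries positive: (-2, -4), (-2, 3). Count: 2.

2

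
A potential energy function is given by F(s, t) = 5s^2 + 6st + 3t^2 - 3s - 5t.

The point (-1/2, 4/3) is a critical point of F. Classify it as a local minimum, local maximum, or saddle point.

local minimum

The Hessian of F is constant: H = [[10, 6], [6, 6]].
det(H) = 10·6 − 6² = 24.
det(H) > 0 and tr(H) = 16 > 0, so H is positive definite and the point is a local minimum.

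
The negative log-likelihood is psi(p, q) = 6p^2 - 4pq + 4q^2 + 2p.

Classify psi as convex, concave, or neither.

convex

psi is quadratic, so its Hessian is the constant matrix H = [[12, -4], [-4, 8]].
det(H) = 80, tr(H) = 20.
det(H) > 0 and tr(H) > 0, so H is positive definite everywhere: convex.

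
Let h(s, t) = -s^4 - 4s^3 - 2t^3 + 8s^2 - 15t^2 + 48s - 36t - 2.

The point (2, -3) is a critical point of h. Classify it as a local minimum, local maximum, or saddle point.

saddle point

The mixed partial ∂²h/∂s∂t is 0, so the Hessian at any point is diag(h_ss, h_tt) = diag(4(-3s^2 - 6s + 4), -6(2t + 5)).
At (2, -3): H = diag(-80, 6).
The eigenvalues have opposite signs, so H is indefinite: a saddle point.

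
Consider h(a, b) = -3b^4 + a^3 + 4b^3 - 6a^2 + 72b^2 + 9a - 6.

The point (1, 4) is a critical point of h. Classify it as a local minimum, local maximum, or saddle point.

The mixed partial ∂²h/∂a∂b is 0, so the Hessian at any point is diag(h_aa, h_bb) = diag(6(a - 2), 12(-3b^2 + 2b + 12)).
At (1, 4): H = diag(-6, -336).
Both eigenvalues are negative, so H is negative definite: a local maximum.

local maximum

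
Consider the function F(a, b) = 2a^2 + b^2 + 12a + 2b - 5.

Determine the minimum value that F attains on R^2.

-24

F(a,b) separates as P(a) + Q(b) − 5, so its minimum is min P + min Q − 5.
P'(a) = 4a + 12 vanishes at a ∈ {-3}; Q'(b) = 2b + 2 vanishes at b ∈ {-1}.
Local minima of P (where P''>0): P(-3)=-18. Local minima of Q: Q(-1)=-1.
So the global minimum of F is P(-3) + Q(-1) − 5 = -18 − 1 − 5 = -24, attained at (-3, -1).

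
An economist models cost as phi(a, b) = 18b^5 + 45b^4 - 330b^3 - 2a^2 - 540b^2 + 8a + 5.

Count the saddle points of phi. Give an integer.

phi separates as a function of a plus a function of b, so ∇phi=0 decouples.
∂phi/∂a = -4(a - 2) = 0 at a ∈ {2}; ∂phi/∂b = 90b(b - 3)(b + 1)(b + 4) = 0 at b ∈ {-4, -1, 0, 3}.
The Hessian is diagonal: diag(phi_aa, phi_bb). Second derivatives: phi_aa(2)=-4; phi_bb(-4)=-7560, phi_bb(-1)=1080, phi_bb(0)=-1080, phi_bb(3)=7560.
Saddle points occur where the two diagonal entries have opposite signs: (2, -1), (2, 3). Count: 2.

2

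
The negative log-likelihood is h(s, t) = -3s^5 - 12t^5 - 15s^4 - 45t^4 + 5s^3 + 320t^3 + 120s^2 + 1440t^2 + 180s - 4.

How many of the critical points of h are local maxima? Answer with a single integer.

4

h separates as a function of s plus a function of t, so ∇h=0 decouples.
∂h/∂s = -15(s - 2)(s + 1)(s + 2)(s + 3) = 0 at s ∈ {-3, -2, -1, 2}; ∂h/∂t = -60t(t - 4)(t + 3)(t + 4) = 0 at t ∈ {-4, -3, 0, 4}.
The Hessian is diagonal: diag(h_ss, h_tt). Second derivatives: h_ss(-3)=150, h_ss(-2)=-60, h_ss(-1)=90, h_ss(2)=-900; h_tt(-4)=1920, h_tt(-3)=-1260, h_tt(0)=2880, h_tt(4)=-13440.
Local maxima occur where both diagonal entries negative: (-2, -3), (-2, 4), (2, -3), (2, 4). Count: 4.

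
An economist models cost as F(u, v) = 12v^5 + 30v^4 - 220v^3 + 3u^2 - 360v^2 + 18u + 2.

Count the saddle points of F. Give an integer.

F separates as a function of u plus a function of v, so ∇F=0 decouples.
∂F/∂u = 6(u + 3) = 0 at u ∈ {-3}; ∂F/∂v = 60v(v - 3)(v + 1)(v + 4) = 0 at v ∈ {-4, -1, 0, 3}.
The Hessian is diagonal: diag(F_uu, F_vv). Second derivatives: F_uu(-3)=6; F_vv(-4)=-5040, F_vv(-1)=720, F_vv(0)=-720, F_vv(3)=5040.
Saddle points occur where the two diagonal entries have opposite signs: (-3, -4), (-3, 0). Count: 2.

2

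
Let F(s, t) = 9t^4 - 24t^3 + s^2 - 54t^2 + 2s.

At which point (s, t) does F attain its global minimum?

F(s,t) separates as P(s) + Q(t), so its minimum is min P + min Q.
P'(s) = 2s + 2 vanishes at s ∈ {-1}; Q'(t) = 36t(t - 3)(t + 1) vanishes at t ∈ {-1, 0, 3}.
Local minima of P (where P''>0): P(-1)=-1. Local minima of Q: Q(-1)=-21, Q(3)=-405.
So the global minimum of F is P(-1) + Q(3) = -1 − 405 = -406, attained at (-1, 3).

(-1, 3)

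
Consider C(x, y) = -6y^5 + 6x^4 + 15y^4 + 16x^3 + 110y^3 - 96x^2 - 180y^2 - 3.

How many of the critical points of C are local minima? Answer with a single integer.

C separates as a function of x plus a function of y, so ∇C=0 decouples.
∂C/∂x = 24x(x - 2)(x + 4) = 0 at x ∈ {-4, 0, 2}; ∂C/∂y = -30y(y - 4)(y - 1)(y + 3) = 0 at y ∈ {-3, 0, 1, 4}.
The Hessian is diagonal: diag(C_xx, C_yy). Second derivatives: C_xx(-4)=576, C_xx(0)=-192, C_xx(2)=288; C_yy(-3)=2520, C_yy(0)=-360, C_yy(1)=360, C_yy(4)=-2520.
Local minima occur where both diagonal entries positive: (-4, -3), (-4, 1), (2, -3), (2, 1). Count: 4.

4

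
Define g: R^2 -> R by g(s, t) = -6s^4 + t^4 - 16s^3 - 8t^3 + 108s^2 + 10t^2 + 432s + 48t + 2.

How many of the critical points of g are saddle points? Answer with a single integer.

5

g separates as a function of s plus a function of t, so ∇g=0 decouples.
∂g/∂s = -24(s - 3)(s + 2)(s + 3) = 0 at s ∈ {-3, -2, 3}; ∂g/∂t = 4(t - 4)(t - 3)(t + 1) = 0 at t ∈ {-1, 3, 4}.
The Hessian is diagonal: diag(g_ss, g_tt). Second derivatives: g_ss(-3)=-144, g_ss(-2)=120, g_ss(3)=-720; g_tt(-1)=80, g_tt(3)=-16, g_tt(4)=20.
Saddle points occur where the two diagonal entries have opposite signs: (-3, -1), (-3, 4), (-2, 3), (3, -1), (3, 4). Count: 5.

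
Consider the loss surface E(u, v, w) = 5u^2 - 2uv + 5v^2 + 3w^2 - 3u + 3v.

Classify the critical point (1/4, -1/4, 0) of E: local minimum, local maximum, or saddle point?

The Hessian is constant: H = [[10, -2, 0], [-2, 10, 0], [0, 0, 6]].
Leading principal minors: Δ₁ = 10, Δ₂ = 96, Δ₃ = 576.
All leading minors are positive, so H is positive definite: a local minimum.

local minimum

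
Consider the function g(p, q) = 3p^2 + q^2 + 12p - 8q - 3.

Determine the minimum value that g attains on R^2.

-31

g(p,q) separates as A(p) + B(q) − 3, so its minimum is min A + min B − 3.
A'(p) = 6p + 12 vanishes at p ∈ {-2}; B'(q) = 2q - 8 vanishes at q ∈ {4}.
Local minima of A (where A''>0): A(-2)=-12. Local minima of B: B(4)=-16.
So the global minimum of g is A(-2) + B(4) − 3 = -12 − 16 − 3 = -31, attained at (-2, 4).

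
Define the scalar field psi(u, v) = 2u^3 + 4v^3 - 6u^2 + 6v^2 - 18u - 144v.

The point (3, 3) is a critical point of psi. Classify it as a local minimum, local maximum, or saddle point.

local minimum

The mixed partial ∂²psi/∂u∂v is 0, so the Hessian at any point is diag(psi_uu, psi_vv) = diag(12(u - 1), 12(2v + 1)).
At (3, 3): H = diag(24, 84).
Both eigenvalues are positive, so H is positive definite: a local minimum.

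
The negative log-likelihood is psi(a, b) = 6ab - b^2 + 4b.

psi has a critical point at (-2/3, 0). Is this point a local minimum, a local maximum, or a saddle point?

The Hessian of psi is constant: H = [[0, 6], [6, -2]].
det(H) = 0·(-2) − 6² = -36.
Since det(H) < 0, H is indefinite and the critical point is a saddle point.

saddle point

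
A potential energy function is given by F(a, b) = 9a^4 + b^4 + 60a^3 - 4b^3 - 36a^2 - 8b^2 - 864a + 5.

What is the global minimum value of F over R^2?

-1371

F(a,b) separates as P(a) + Q(b) + 5, so its minimum is min P + min Q + 5.
P'(a) = 36(a - 2)(a + 3)(a + 4) vanishes at a ∈ {-4, -3, 2}; Q'(b) = 4b(b - 4)(b + 1) vanishes at b ∈ {-1, 0, 4}.
Local minima of P (where P''>0): P(-4)=1344, P(2)=-1248. Local minima of Q: Q(-1)=-3, Q(4)=-128.
So the global minimum of F is P(2) + Q(4) + 5 = -1248 − 128 + 5 = -1371, attained at (2, 4).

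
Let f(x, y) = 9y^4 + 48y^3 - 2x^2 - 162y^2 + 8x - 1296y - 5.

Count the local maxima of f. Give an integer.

f separates as a function of x plus a function of y, so ∇f=0 decouples.
∂f/∂x = -4(x - 2) = 0 at x ∈ {2}; ∂f/∂y = 36(y - 3)(y + 3)(y + 4) = 0 at y ∈ {-4, -3, 3}.
The Hessian is diagonal: diag(f_xx, f_yy). Second derivatives: f_xx(2)=-4; f_yy(-4)=252, f_yy(-3)=-216, f_yy(3)=1512.
Local maxima occur where both diagonal entries negative: (2, -3). Count: 1.

1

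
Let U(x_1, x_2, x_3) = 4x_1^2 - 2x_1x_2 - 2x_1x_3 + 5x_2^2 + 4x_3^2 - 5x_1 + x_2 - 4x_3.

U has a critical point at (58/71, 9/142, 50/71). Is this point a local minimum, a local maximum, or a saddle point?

local minimum

The Hessian is constant: H = [[8, -2, -2], [-2, 10, 0], [-2, 0, 8]].
Leading principal minors: Δ₁ = 8, Δ₂ = 76, Δ₃ = 568.
All leading minors are positive, so H is positive definite: a local minimum.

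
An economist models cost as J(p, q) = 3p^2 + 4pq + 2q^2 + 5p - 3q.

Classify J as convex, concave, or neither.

J is quadratic, so its Hessian is the constant matrix H = [[6, 4], [4, 4]].
det(H) = 8, tr(H) = 10.
det(H) > 0 and tr(H) > 0, so H is positive definite everywhere: convex.

convex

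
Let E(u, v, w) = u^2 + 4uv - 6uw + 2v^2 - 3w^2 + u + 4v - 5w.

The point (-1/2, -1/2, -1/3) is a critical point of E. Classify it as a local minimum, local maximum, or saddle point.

The Hessian is constant: H = [[2, 4, -6], [4, 4, 0], [-6, 0, -6]].
Leading principal minors: Δ₁ = 2, Δ₂ = -8, Δ₃ = -96.
The minors fit neither the all-positive nor the alternating-sign pattern, so H is indefinite: a saddle point.

saddle point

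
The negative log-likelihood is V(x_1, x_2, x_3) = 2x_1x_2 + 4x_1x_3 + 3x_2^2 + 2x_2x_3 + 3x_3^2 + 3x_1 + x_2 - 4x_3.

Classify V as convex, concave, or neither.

neither

V is quadratic, so its Hessian is the constant matrix H = [[0, 2, 4], [2, 6, 2], [4, 2, 6]].
Leading principal minors: 0, -4, -88.
Neither pattern holds ⇒ H is indefinite ⇒ neither convex nor concave.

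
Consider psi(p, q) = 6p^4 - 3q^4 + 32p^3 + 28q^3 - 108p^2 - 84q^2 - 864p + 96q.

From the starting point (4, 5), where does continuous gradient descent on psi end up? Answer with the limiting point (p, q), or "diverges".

psi is separable, so gradient descent decouples: p follows -∂psi/∂p, q follows -∂psi/∂q.
∂psi/∂p = 24(p - 3)(p + 3)(p + 4); at p=4 this is 1344, so p decreases.
∂psi/∂q = -12(q - 4)(q - 2)(q - 1); at q=5 this is -144, so q increases.
The q-coordinate has no critical point in that direction and runs off to infinity.

diverges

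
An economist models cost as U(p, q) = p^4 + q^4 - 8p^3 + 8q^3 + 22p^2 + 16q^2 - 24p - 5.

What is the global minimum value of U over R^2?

-14

U(p,q) separates as A(p) + B(q) − 5, so its minimum is min A + min B − 5.
A'(p) = 4(p - 3)(p - 2)(p - 1) vanishes at p ∈ {1, 2, 3}; B'(q) = 4q(q + 2)(q + 4) vanishes at q ∈ {-4, -2, 0}.
Local minima of A (where A''>0): A(1)=-9, A(3)=-9. Local minima of B: B(-4)=0, B(0)=0.
So the global minimum of U is A(1) + B(-4) − 5 = -9 + 0 − 5 = -14, attained at (1, -4).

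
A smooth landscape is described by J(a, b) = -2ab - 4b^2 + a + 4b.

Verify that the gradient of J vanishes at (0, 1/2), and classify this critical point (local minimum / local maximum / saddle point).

∇J = (-2b + 1, -2a - 8b + 4); substituting (0, 1/2) gives ∇J = (0, 0), so (0, 1/2) is indeed a critical point.
The Hessian of J is constant: H = [[0, -2], [-2, -8]].
det(H) = 0·(-8) − (-2)² = -4.
Since det(H) < 0, H is indefinite and the critical point is a saddle point.

saddle point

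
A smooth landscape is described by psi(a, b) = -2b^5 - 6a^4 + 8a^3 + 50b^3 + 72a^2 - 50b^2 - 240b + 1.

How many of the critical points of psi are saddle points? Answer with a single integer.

6

psi separates as a function of a plus a function of b, so ∇psi=0 decouples.
∂psi/∂a = -24a(a - 3)(a + 2) = 0 at a ∈ {-2, 0, 3}; ∂psi/∂b = -10(b - 3)(b - 2)(b + 1)(b + 4) = 0 at b ∈ {-4, -1, 2, 3}.
The Hessian is diagonal: diag(psi_aa, psi_bb). Second derivatives: psi_aa(-2)=-240, psi_aa(0)=144, psi_aa(3)=-360; psi_bb(-4)=1260, psi_bb(-1)=-360, psi_bb(2)=180, psi_bb(3)=-280.
Saddle points occur where the two diagonal entries have opposite signs: (-2, -4), (-2, 2), (0, -1), (0, 3), (3, -4), (3, 2). Count: 6.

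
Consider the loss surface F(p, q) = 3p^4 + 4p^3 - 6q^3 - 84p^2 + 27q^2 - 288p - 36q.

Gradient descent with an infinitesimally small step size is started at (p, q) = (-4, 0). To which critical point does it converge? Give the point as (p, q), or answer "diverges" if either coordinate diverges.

F is separable, so gradient descent decouples: p follows -∂F/∂p, q follows -∂F/∂q.
∂F/∂p = 12(p - 4)(p + 2)(p + 3); at p=-4 this is -192, so p increases.
∂F/∂q = -18(q - 2)(q - 1); at q=0 this is -36, so q increases.
p converges to its nearest critical value -3 (a local min of the p-part); q converges to 1. The iterate converges to (-3, 1).

(-3, 1)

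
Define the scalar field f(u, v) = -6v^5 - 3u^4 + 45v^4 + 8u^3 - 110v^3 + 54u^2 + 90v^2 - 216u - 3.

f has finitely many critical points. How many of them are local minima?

f separates as a function of u plus a function of v, so ∇f=0 decouples.
∂f/∂u = -12(u - 3)(u - 2)(u + 3) = 0 at u ∈ {-3, 2, 3}; ∂f/∂v = -30v(v - 3)(v - 2)(v - 1) = 0 at v ∈ {0, 1, 2, 3}.
The Hessian is diagonal: diag(f_uu, f_vv). Second derivatives: f_uu(-3)=-360, f_uu(2)=60, f_uu(3)=-72; f_vv(0)=180, f_vv(1)=-60, f_vv(2)=60, f_vv(3)=-180.
Local minima occur where both diagonal entries positive: (2, 0), (2, 2). Count: 2.

2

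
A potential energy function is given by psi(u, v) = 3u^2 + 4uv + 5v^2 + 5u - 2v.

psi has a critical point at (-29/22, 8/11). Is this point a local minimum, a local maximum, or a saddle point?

local minimum

The Hessian of psi is constant: H = [[6, 4], [4, 10]].
det(H) = 6·10 − 4² = 44.
det(H) > 0 and tr(H) = 16 > 0, so H is positive definite and the point is a local minimum.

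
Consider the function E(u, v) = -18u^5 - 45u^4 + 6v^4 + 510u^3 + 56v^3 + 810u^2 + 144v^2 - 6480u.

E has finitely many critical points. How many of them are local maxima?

2

E separates as a function of u plus a function of v, so ∇E=0 decouples.
∂E/∂u = -90(u - 3)(u - 2)(u + 3)(u + 4) = 0 at u ∈ {-4, -3, 2, 3}; ∂E/∂v = 24v(v + 3)(v + 4) = 0 at v ∈ {-4, -3, 0}.
The Hessian is diagonal: diag(E_uu, E_vv). Second derivatives: E_uu(-4)=3780, E_uu(-3)=-2700, E_uu(2)=2700, E_uu(3)=-3780; E_vv(-4)=96, E_vv(-3)=-72, E_vv(0)=288.
Local maxima occur where both diagonal entries negative: (-3, -3), (3, -3). Count: 2.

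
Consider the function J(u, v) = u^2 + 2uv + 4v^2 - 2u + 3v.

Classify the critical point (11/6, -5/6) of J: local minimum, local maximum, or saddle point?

local minimum

The Hessian of J is constant: H = [[2, 2], [2, 8]].
det(H) = 2·8 − 2² = 12.
det(H) > 0 and tr(H) = 10 > 0, so H is positive definite and the point is a local minimum.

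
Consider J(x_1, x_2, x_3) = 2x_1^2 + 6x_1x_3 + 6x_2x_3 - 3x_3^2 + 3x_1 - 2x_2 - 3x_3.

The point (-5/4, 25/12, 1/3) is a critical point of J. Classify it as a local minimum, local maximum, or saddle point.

The Hessian is constant: H = [[4, 0, 6], [0, 0, 6], [6, 6, -6]].
Leading principal minors: Δ₁ = 4, Δ₂ = 0, Δ₃ = -144.
The minors fit neither the all-positive nor the alternating-sign pattern, so H is indefinite: a saddle point.

saddle point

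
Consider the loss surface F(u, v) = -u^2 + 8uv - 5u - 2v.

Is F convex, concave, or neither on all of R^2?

neither

F is quadratic, so its Hessian is the constant matrix H = [[-2, 8], [8, 0]].
det(H) = -64, tr(H) = -2.
det(H) < 0, so H is indefinite: neither convex nor concave.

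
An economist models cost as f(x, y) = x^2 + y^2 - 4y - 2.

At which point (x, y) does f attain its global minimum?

f(x,y) separates as P(x) + Q(y) − 2, so its minimum is min P + min Q − 2.
P'(x) = 2x vanishes at x ∈ {0}; Q'(y) = 2y - 4 vanishes at y ∈ {2}.
Local minima of P (where P''>0): P(0)=0. Local minima of Q: Q(2)=-4.
So the global minimum of f is P(0) + Q(2) − 2 = 0 − 4 − 2 = -6, attained at (0, 2).

(0, 2)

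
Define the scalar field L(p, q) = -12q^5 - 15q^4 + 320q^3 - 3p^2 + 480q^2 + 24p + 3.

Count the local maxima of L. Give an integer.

L separates as a function of p plus a function of q, so ∇L=0 decouples.
∂L/∂p = -6(p - 4) = 0 at p ∈ {4}; ∂L/∂q = -60q(q - 4)(q + 1)(q + 4) = 0 at q ∈ {-4, -1, 0, 4}.
The Hessian is diagonal: diag(L_pp, L_qq). Second derivatives: L_pp(4)=-6; L_qq(-4)=5760, L_qq(-1)=-900, L_qq(0)=960, L_qq(4)=-9600.
Local maxima occur where both diagonal entries negative: (4, -1), (4, 4). Count: 2.

2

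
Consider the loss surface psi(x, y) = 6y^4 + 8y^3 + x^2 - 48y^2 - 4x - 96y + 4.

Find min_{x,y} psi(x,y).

-224

psi(x,y) separates as P(x) + Q(y) + 4, so its minimum is min P + min Q + 4.
P'(x) = 2x - 4 vanishes at x ∈ {2}; Q'(y) = 24(y - 2)(y + 1)(y + 2) vanishes at y ∈ {-2, -1, 2}.
Local minima of P (where P''>0): P(2)=-4. Local minima of Q: Q(-2)=32, Q(2)=-224.
So the global minimum of psi is P(2) + Q(2) + 4 = -4 − 224 + 4 = -224, attained at (2, 2).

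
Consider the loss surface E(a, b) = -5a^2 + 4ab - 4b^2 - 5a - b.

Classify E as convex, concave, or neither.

concave

E is quadratic, so its Hessian is the constant matrix H = [[-10, 4], [4, -8]].
det(H) = 64, tr(H) = -18.
det(H) > 0 and tr(H) < 0, so H is negative definite everywhere: concave.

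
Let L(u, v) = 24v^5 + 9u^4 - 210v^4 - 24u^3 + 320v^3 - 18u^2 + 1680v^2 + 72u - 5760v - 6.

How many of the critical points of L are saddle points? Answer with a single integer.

L separates as a function of u plus a function of v, so ∇L=0 decouples.
∂L/∂u = 36(u - 2)(u - 1)(u + 1) = 0 at u ∈ {-1, 1, 2}; ∂L/∂v = 120(v - 4)(v - 3)(v - 2)(v + 2) = 0 at v ∈ {-2, 2, 3, 4}.
The Hessian is diagonal: diag(L_uu, L_vv). Second derivatives: L_uu(-1)=216, L_uu(1)=-72, L_uu(2)=108; L_vv(-2)=-14400, L_vv(2)=960, L_vv(3)=-600, L_vv(4)=1440.
Saddle points occur where the two diagonal entries have opposite signs: (-1, -2), (-1, 3), (1, 2), (1, 4), (2, -2), (2, 3). Count: 6.

6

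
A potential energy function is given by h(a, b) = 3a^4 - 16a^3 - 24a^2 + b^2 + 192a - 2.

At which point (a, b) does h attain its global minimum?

(-2, 0)

h(a,b) separates as P(a) + Q(b) − 2, so its minimum is min P + min Q − 2.
P'(a) = 12(a - 4)(a - 2)(a + 2) vanishes at a ∈ {-2, 2, 4}; Q'(b) = 2b vanishes at b ∈ {0}.
Local minima of P (where P''>0): P(-2)=-304, P(4)=128. Local minima of Q: Q(0)=0.
So the global minimum of h is P(-2) + Q(0) − 2 = -304 + 0 − 2 = -306, attained at (-2, 0).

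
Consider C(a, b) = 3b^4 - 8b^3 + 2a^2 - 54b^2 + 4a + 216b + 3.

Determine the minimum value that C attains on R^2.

C(a,b) separates as P(a) + Q(b) + 3, so its minimum is min P + min Q + 3.
P'(a) = 4a + 4 vanishes at a ∈ {-1}; Q'(b) = 12(b - 3)(b - 2)(b + 3) vanishes at b ∈ {-3, 2, 3}.
Local minima of P (where P''>0): P(-1)=-2. Local minima of Q: Q(-3)=-675, Q(3)=189.
So the global minimum of C is P(-1) + Q(-3) + 3 = -2 − 675 + 3 = -674, attained at (-1, -3).

-674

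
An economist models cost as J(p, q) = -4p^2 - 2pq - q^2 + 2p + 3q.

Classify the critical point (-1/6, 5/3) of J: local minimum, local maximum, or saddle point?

local maximum

The Hessian of J is constant: H = [[-8, -2], [-2, -2]].
det(H) = (-8)·(-2) − (-2)² = 12.
det(H) > 0 and tr(H) = -10 < 0, so H is negative definite and the point is a local maximum.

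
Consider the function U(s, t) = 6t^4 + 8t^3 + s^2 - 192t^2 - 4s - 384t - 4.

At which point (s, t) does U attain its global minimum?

U(s,t) separates as P(s) + Q(t) − 4, so its minimum is min P + min Q − 4.
P'(s) = 2s - 4 vanishes at s ∈ {2}; Q'(t) = 24(t - 4)(t + 1)(t + 4) vanishes at t ∈ {-4, -1, 4}.
Local minima of P (where P''>0): P(2)=-4. Local minima of Q: Q(-4)=-512, Q(4)=-2560.
So the global minimum of U is P(2) + Q(4) − 4 = -4 − 2560 − 4 = -2568, attained at (2, 4).

(2, 4)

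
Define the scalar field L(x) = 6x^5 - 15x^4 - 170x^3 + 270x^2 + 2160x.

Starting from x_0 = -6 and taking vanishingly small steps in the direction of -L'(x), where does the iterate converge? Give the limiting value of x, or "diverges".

diverges

L'(x) = 30(x - 4)(x - 3)(x + 2)(x + 3), so L'(-6) = 32400.
Gradient descent moves in the -L' direction, i.e. x is decreasing.
There is no critical point below x=-6, and L' keeps the same sign, so the iterate runs off to −∞.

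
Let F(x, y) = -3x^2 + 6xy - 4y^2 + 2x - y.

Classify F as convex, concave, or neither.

F is quadratic, so its Hessian is the constant matrix H = [[-6, 6], [6, -8]].
det(H) = 12, tr(H) = -14.
det(H) > 0 and tr(H) < 0, so H is negative definite everywhere: concave.

concave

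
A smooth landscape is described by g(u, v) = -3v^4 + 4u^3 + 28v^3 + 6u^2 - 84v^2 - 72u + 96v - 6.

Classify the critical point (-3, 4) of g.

The mixed partial ∂²g/∂u∂v is 0, so the Hessian at any point is diag(g_uu, g_vv) = diag(12(2u + 1), 12(-3v^2 + 14v - 14)).
At (-3, 4): H = diag(-60, -72).
Both eigenvalues are negative, so H is negative definite: a local maximum.

local maximum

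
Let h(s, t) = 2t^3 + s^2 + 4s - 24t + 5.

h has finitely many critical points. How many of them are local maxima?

0

h separates as a function of s plus a function of t, so ∇h=0 decouples.
∂h/∂s = 2(s + 2) = 0 at s ∈ {-2}; ∂h/∂t = 6(t - 2)(t + 2) = 0 at t ∈ {-2, 2}.
The Hessian is diagonal: diag(h_ss, h_tt). Second derivatives: h_ss(-2)=2; h_tt(-2)=-24, h_tt(2)=24.
Local maxima occur where both diagonal entries negative: none. Count: 0.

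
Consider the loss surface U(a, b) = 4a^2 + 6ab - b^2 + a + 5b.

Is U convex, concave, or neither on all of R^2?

U is quadratic, so its Hessian is the constant matrix H = [[8, 6], [6, -2]].
det(H) = -52, tr(H) = 6.
det(H) < 0, so H is indefinite: neither convex nor concave.

neither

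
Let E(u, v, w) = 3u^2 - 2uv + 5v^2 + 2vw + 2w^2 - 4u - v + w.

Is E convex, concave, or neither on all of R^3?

E is quadratic, so its Hessian is the constant matrix H = [[6, -2, 0], [-2, 10, 2], [0, 2, 4]].
Leading principal minors: 6, 56, 200.
All positive ⇒ H ≻ 0 ⇒ convex.

convex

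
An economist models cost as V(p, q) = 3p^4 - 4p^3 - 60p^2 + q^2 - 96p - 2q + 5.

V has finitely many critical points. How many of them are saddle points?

V separates as a function of p plus a function of q, so ∇V=0 decouples.
∂V/∂p = 12(p - 4)(p + 1)(p + 2) = 0 at p ∈ {-2, -1, 4}; ∂V/∂q = 2(q - 1) = 0 at q ∈ {1}.
The Hessian is diagonal: diag(V_pp, V_qq). Second derivatives: V_pp(-2)=72, V_pp(-1)=-60, V_pp(4)=360; V_qq(1)=2.
Saddle points occur where the two diagonal entries have opposite signs: (-1, 1). Count: 1.

1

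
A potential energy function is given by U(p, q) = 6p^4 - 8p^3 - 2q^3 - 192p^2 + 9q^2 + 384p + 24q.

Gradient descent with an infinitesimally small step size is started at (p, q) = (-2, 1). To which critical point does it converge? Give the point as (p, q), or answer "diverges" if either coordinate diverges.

U is separable, so gradient descent decouples: p follows -∂U/∂p, q follows -∂U/∂q.
∂U/∂p = 24(p - 4)(p - 1)(p + 4); at p=-2 this is 864, so p decreases.
∂U/∂q = -6(q - 4)(q + 1); at q=1 this is 36, so q decreases.
p converges to its nearest critical value -4 (a local min of the p-part); q converges to -1. The iterate converges to (-4, -1).

(-4, -1)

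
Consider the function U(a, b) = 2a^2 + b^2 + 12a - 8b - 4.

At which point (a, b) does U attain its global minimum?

U(a,b) separates as P(a) + Q(b) − 4, so its minimum is min P + min Q − 4.
P'(a) = 4a + 12 vanishes at a ∈ {-3}; Q'(b) = 2b - 8 vanishes at b ∈ {4}.
Local minima of P (where P''>0): P(-3)=-18. Local minima of Q: Q(4)=-16.
So the global minimum of U is P(-3) + Q(4) − 4 = -18 − 16 − 4 = -38, attained at (-3, 4).

(-3, 4)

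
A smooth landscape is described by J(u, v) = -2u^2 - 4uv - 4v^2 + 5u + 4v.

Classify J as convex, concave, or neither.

concave

J is quadratic, so its Hessian is the constant matrix H = [[-4, -4], [-4, -8]].
det(H) = 16, tr(H) = -12.
det(H) > 0 and tr(H) < 0, so H is negative definite everywhere: concave.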